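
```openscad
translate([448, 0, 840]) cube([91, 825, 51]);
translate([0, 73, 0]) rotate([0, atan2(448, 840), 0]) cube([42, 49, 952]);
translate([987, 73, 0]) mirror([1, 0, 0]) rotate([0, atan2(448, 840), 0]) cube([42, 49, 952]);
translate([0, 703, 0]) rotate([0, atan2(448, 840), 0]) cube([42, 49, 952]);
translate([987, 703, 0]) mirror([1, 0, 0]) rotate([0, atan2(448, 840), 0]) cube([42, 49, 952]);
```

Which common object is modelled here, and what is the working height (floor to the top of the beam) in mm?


A sawhorse. The overall height is 891 mm.

A beam across two mirrored pairs of raked legs — a sawhorse. The beam's underside is at z = 840 (matching the legs' vertical rise in atan2(448, 840)) and the beam is 51 mm tall, so its top is at 840 + 51 = 891 mm. The raked legs top out at the beam's underside, so that is the highest point.


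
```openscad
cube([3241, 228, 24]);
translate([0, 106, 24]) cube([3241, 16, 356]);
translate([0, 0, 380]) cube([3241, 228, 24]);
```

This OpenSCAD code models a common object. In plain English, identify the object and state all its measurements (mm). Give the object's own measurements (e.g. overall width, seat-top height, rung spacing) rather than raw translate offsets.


An I-beam lying along x, 3241 mm long. Overall section height 404 mm. Two flanges 228 mm wide (y) and 24 mm thick, one on the floor and one at the top; a web 16 mm thick runs between them, centred on the flange width.


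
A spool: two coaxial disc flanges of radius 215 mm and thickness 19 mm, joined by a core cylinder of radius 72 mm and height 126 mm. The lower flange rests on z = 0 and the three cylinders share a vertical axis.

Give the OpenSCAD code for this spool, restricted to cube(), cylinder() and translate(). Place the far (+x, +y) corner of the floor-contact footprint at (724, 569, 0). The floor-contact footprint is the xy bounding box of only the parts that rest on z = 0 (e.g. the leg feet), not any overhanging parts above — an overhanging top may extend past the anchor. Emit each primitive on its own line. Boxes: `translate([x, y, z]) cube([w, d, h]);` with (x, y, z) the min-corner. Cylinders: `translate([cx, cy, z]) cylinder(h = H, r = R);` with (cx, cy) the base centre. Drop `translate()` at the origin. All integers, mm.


translate([509, 354, 0]) cylinder(h = 19, r = 215);
translate([509, 354, 19]) cylinder(h = 126, r = 72);
translate([509, 354, 145]) cylinder(h = 19, r = 215);


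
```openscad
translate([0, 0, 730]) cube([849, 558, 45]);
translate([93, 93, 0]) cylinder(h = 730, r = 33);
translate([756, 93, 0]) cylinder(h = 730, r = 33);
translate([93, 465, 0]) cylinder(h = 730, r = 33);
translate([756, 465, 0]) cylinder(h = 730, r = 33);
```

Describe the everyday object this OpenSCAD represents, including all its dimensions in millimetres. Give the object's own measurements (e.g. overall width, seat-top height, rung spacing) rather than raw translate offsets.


A rectangular dining table. The top is 849×558×45 mm with its upper surface at z = 775 mm. It stands on four round legs of 66 mm diameter, each leg's bounding box inset 60 mm from the nearest pair of top edges, running from the floor to the underside of the top.


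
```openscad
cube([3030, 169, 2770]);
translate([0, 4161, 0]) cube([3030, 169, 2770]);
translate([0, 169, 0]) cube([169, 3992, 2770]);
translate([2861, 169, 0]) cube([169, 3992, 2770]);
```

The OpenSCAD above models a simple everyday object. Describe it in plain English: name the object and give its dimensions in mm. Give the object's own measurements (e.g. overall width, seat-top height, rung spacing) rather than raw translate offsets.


The wall frame of a small rectangular building: four walls, each 2770 mm tall and 169 mm thick, enclosing a footprint 3030 mm (x) by 4330 mm (y) outside-to-outside, with no floor or roof. The front and back walls (the −y and +y sides) span the full width; the two side walls fit between them.


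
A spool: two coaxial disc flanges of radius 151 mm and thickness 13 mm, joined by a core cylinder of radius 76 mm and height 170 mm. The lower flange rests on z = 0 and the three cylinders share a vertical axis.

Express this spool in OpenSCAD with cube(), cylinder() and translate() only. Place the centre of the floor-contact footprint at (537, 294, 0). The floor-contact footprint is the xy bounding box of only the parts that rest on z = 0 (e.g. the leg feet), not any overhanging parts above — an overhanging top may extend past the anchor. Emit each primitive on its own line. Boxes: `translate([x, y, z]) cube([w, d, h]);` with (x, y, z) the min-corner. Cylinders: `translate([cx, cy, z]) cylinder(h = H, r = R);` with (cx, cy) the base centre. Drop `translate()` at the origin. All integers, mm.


translate([537, 294, 0]) cylinder(h = 13, r = 151);
translate([537, 294, 13]) cylinder(h = 170, r = 76);
translate([537, 294, 183]) cylinder(h = 13, r = 151);


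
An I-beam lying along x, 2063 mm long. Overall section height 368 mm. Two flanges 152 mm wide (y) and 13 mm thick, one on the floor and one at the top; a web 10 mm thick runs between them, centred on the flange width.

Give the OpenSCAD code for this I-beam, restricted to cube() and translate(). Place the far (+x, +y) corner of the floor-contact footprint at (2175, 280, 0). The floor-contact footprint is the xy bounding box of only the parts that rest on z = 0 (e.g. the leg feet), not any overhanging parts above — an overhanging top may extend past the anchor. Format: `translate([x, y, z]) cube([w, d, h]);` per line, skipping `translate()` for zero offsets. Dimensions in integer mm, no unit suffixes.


translate([112, 128, 0]) cube([2063, 152, 13]);
translate([112, 199, 13]) cube([2063, 10, 342]);
translate([112, 128, 355]) cube([2063, 152, 13]);


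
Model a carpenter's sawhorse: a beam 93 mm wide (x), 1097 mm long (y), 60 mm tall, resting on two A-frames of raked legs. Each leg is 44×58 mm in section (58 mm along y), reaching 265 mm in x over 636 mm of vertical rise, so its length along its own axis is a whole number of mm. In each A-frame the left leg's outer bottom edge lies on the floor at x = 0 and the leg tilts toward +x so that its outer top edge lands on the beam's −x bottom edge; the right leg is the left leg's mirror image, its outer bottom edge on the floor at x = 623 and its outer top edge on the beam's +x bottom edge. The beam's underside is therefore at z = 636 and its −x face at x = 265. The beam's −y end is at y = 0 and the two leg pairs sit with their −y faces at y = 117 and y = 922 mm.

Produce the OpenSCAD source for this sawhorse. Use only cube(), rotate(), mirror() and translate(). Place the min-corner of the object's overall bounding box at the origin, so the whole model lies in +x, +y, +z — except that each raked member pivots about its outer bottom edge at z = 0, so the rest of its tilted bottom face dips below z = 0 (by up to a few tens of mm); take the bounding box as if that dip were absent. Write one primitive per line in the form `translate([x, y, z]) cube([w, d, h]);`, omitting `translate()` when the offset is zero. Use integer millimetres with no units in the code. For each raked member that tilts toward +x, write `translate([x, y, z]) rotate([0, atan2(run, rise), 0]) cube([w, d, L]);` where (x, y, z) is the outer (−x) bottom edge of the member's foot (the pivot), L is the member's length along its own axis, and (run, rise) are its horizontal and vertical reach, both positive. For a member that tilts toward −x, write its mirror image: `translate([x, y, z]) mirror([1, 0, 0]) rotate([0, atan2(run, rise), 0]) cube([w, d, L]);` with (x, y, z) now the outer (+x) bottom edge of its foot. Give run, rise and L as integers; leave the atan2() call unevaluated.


// leg length = √(265² + 636²) = 689
// right-leg outer foot x = 2·265 + 93 = 623
// beam min-corner = (265, 0, 636)
translate([265, 0, 636]) cube([93, 1097, 60]);
translate([0, 117, 0]) rotate([0, atan2(265, 636), 0]) cube([44, 58, 689]);
translate([623, 117, 0]) mirror([1, 0, 0]) rotate([0, atan2(265, 636), 0]) cube([44, 58, 689]);
translate([0, 922, 0]) rotate([0, atan2(265, 636), 0]) cube([44, 58, 689]);
translate([623, 922, 0]) mirror([1, 0, 0]) rotate([0, atan2(265, 636), 0]) cube([44, 58, 689]);


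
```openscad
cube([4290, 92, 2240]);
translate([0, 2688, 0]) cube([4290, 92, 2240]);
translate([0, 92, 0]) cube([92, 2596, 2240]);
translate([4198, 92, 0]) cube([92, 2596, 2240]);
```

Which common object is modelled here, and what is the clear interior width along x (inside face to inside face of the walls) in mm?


A house (or room) frame. The interior width is 4106 mm.

Four 2240 mm walls enclosing a rectangle with no floor or roof — a room or house frame. Outside width is 4290 mm and wall thickness is 92 mm, so the interior width is 4290 − 2 × 92 = 4106 mm.


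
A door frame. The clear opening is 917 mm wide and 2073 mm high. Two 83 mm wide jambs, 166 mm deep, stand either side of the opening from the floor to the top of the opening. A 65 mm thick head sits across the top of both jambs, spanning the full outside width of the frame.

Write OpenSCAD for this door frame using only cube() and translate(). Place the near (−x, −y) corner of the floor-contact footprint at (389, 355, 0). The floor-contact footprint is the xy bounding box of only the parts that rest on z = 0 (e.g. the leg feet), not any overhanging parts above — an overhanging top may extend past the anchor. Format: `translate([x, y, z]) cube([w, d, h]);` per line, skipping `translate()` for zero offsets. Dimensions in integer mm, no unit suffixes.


translate([389, 355, 0]) cube([83, 166, 2073]);
translate([1389, 355, 0]) cube([83, 166, 2073]);
translate([389, 355, 2073]) cube([1083, 166, 65]);


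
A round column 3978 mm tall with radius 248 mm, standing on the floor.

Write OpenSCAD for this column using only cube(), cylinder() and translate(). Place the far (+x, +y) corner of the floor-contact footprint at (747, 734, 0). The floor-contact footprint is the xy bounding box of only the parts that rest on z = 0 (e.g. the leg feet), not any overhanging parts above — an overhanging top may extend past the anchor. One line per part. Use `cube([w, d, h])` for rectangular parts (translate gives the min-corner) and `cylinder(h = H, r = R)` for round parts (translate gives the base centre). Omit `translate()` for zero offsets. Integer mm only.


translate([499, 486, 0]) cylinder(h = 3978, r = 248);


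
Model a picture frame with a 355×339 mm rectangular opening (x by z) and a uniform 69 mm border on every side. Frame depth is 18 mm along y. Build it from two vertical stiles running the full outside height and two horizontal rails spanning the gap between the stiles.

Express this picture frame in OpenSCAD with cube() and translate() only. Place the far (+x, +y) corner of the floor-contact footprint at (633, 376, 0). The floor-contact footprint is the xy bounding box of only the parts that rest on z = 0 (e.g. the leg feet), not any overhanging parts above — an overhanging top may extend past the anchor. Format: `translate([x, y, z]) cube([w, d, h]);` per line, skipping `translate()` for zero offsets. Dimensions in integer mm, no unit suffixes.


translate([140, 358, 0]) cube([69, 18, 477]);
translate([564, 358, 0]) cube([69, 18, 477]);
translate([209, 358, 0]) cube([355, 18, 69]);
translate([209, 358, 408]) cube([355, 18, 69]);


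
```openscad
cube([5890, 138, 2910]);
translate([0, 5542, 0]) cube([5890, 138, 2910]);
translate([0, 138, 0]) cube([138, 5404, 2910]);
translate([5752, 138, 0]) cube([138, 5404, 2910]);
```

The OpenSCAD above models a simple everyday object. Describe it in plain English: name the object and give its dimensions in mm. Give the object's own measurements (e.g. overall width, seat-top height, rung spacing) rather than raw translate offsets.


The wall frame of a small rectangular building: four walls, each 2910 mm tall and 138 mm thick, enclosing a footprint 5890 mm (x) by 5680 mm (y) outside-to-outside, with no floor or roof. The front and back walls (the −y and +y sides) span the full width; the two side walls fit between them.


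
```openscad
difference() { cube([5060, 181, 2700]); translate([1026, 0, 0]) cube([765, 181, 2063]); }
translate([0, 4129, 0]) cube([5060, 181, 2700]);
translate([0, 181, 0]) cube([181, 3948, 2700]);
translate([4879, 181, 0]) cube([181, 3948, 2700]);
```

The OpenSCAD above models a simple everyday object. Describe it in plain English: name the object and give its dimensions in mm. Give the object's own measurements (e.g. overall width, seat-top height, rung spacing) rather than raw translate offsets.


A single room: four walls, each 2700 mm tall and 181 mm thick, enclosing an outside footprint 5060×4310 mm (x × y), no floor or roof. The front and back walls (−y and +y sides) run the full x-width; the side walls fit between their inner faces. A door opening 765 mm wide and 2063 mm tall is cut through the front wall from the floor up, its −x edge 1026 mm from the wall's −x end.


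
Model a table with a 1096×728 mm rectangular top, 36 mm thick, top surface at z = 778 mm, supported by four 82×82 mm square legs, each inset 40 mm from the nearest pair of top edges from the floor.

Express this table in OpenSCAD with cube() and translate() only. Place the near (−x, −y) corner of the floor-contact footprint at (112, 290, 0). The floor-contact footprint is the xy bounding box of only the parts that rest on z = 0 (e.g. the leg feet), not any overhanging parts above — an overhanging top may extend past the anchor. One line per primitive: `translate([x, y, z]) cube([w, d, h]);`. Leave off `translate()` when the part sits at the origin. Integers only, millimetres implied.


translate([72, 250, 742]) cube([1096, 728, 36]);
translate([112, 290, 0]) cube([82, 82, 742]);
translate([1046, 290, 0]) cube([82, 82, 742]);
translate([112, 856, 0]) cube([82, 82, 742]);
translate([1046, 856, 0]) cube([82, 82, 742]);


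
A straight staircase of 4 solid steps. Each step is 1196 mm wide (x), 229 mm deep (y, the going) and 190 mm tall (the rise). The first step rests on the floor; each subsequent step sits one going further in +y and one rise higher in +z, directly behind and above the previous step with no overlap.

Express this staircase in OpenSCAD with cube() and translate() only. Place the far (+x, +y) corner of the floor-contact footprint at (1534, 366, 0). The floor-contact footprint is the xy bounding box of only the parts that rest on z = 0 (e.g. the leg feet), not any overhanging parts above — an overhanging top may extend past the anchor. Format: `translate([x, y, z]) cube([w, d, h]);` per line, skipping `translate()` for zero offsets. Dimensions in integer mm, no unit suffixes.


translate([338, 137, 0]) cube([1196, 229, 190]);
translate([338, 366, 190]) cube([1196, 229, 190]);
translate([338, 595, 380]) cube([1196, 229, 190]);
translate([338, 824, 570]) cube([1196, 229, 190]);


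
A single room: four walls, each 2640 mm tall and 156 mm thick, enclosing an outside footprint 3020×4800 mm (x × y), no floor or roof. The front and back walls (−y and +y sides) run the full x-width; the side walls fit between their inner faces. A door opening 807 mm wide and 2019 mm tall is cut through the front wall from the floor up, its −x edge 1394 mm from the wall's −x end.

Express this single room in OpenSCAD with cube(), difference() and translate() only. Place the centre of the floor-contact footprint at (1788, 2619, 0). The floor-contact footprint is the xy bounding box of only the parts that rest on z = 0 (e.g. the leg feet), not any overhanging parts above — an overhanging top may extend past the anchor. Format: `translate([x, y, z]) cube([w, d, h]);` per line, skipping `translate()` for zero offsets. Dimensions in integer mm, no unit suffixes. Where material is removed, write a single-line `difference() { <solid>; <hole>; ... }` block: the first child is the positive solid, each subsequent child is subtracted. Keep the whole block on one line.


difference() { translate([278, 219, 0]) cube([3020, 156, 2640]); translate([1672, 219, 0]) cube([807, 156, 2019]); }
translate([278, 4863, 0]) cube([3020, 156, 2640]);
translate([278, 375, 0]) cube([156, 4488, 2640]);
translate([3142, 375, 0]) cube([156, 4488, 2640]);


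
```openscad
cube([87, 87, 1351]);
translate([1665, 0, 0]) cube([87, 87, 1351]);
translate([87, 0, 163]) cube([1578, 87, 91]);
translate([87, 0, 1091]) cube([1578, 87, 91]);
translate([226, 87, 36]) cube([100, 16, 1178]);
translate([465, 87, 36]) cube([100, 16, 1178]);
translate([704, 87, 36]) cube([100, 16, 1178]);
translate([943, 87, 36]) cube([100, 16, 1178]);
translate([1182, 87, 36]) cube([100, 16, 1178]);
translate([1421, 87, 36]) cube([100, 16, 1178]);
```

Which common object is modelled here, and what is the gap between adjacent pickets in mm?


A fence section. The picket gap is 139 mm.

Two posts, two rails, 6 pickets — a fence section. Span 1578 mm holds 6 pickets of 100 mm with 7 equal gaps: ⌊(1578 − 6·100) / 7⌋ = 139 mm.


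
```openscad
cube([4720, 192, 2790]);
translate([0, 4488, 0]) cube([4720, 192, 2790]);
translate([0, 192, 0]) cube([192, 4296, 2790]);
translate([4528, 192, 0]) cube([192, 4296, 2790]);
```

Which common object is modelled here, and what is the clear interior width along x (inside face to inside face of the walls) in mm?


A house (or room) frame. The interior width is 4336 mm.

Four 2790 mm walls enclosing a rectangle with no floor or roof — a room or house frame. Outside width is 4720 mm and wall thickness is 192 mm, so the interior width is 4720 − 2 × 192 = 4336 mm.


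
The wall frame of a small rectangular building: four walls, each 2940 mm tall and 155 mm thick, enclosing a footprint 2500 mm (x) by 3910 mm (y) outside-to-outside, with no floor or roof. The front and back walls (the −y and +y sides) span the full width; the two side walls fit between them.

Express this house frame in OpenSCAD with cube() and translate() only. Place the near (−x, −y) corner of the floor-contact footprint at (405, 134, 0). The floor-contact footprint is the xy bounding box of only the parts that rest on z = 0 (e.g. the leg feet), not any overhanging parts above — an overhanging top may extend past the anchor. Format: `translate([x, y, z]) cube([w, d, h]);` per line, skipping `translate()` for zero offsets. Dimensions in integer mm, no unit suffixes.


translate([405, 134, 0]) cube([2500, 155, 2940]);
translate([405, 3889, 0]) cube([2500, 155, 2940]);
translate([405, 289, 0]) cube([155, 3600, 2940]);
translate([2750, 289, 0]) cube([155, 3600, 2940]);


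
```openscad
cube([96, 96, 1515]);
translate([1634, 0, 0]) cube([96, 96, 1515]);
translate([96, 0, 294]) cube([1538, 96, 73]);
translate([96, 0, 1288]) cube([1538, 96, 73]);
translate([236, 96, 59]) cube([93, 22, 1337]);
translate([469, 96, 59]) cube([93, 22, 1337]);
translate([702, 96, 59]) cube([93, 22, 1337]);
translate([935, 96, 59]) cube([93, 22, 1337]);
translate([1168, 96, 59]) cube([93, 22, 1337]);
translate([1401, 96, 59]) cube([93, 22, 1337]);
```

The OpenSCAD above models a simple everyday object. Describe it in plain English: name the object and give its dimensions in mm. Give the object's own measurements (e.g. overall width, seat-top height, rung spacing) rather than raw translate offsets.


A fence section. Two 96×96 mm posts, 1515 mm tall, stand on the floor with a clear span of 1538 mm between their inner faces. Two horizontal rails of 96×73 mm section span the gap between the posts with their undersides at z = 294 mm and z = 1288 mm, flush with the posts' −y face. 6 pickets, each 93 mm wide, 22 mm thick and 1337 mm tall, are fixed to the +y face of the rails with their bottoms at z = 59 mm, spaced across the span with a 140 mm gap after the −x post and between neighbouring pickets and before the +x post.


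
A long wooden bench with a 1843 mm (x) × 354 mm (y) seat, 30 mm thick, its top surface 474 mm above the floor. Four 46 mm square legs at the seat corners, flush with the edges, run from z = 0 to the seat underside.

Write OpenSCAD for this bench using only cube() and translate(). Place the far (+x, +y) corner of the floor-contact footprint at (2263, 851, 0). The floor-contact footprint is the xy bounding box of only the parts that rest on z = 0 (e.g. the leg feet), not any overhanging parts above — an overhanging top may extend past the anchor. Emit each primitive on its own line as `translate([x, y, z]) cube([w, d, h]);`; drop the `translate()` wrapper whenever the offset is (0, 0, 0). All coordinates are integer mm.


translate([420, 497, 444]) cube([1843, 354, 30]);
translate([420, 497, 0]) cube([46, 46, 444]);
translate([420, 805, 0]) cube([46, 46, 444]);
translate([2217, 497, 0]) cube([46, 46, 444]);
translate([2217, 805, 0]) cube([46, 46, 444]);


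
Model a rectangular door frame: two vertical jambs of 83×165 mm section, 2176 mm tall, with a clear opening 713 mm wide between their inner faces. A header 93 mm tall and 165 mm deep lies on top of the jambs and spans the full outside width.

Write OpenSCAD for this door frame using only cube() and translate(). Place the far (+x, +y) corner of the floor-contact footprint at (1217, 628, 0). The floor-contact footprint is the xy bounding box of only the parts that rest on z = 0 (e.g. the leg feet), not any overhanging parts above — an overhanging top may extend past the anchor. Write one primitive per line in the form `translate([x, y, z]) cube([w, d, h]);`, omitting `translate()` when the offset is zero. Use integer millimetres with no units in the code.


translate([338, 463, 0]) cube([83, 165, 2176]);
translate([1134, 463, 0]) cube([83, 165, 2176]);
translate([338, 463, 2176]) cube([879, 165, 93]);


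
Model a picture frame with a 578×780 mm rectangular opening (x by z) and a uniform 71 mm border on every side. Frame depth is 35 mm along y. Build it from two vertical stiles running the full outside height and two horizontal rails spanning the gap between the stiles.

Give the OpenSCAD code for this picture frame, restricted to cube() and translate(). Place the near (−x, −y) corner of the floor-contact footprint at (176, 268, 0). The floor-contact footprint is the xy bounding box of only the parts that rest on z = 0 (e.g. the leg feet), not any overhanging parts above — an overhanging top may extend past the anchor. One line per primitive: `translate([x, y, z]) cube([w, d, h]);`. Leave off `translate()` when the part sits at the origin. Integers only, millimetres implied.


translate([176, 268, 0]) cube([71, 35, 922]);
translate([825, 268, 0]) cube([71, 35, 922]);
translate([247, 268, 0]) cube([578, 35, 71]);
translate([247, 268, 851]) cube([578, 35, 71]);


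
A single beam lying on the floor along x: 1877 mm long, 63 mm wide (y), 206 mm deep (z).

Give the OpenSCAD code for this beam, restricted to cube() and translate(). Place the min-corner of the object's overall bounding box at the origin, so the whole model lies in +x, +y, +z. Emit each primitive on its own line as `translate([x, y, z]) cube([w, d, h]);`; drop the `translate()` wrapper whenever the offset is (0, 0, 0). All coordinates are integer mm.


cube([1877, 63, 206]);


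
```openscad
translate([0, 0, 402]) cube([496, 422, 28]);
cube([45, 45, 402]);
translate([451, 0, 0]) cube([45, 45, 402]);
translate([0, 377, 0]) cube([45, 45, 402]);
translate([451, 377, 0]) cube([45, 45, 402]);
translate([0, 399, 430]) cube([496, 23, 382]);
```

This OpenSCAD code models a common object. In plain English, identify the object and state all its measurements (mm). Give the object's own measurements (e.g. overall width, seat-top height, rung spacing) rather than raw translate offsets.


A chair. The seat is a 496×422×28 mm slab with its top at z = 430 mm, on four 45×45 mm corner legs (flush with the seat edges, standing on z = 0). A flat backrest 23 mm thick, 382 mm tall, spans the full seat width and rises from the seat top along its +y edge, rear face flush with the rear of the seat.


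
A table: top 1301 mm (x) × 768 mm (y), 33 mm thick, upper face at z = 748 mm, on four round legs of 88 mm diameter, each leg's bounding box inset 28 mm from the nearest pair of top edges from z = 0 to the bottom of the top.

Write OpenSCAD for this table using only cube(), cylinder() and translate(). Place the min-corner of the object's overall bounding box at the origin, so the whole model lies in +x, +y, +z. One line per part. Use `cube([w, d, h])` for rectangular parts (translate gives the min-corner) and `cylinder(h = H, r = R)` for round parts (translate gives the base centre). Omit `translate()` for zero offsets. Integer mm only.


translate([0, 0, 715]) cube([1301, 768, 33]);
translate([72, 72, 0]) cylinder(h = 715, r = 44);
translate([1229, 72, 0]) cylinder(h = 715, r = 44);
translate([72, 696, 0]) cylinder(h = 715, r = 44);
translate([1229, 696, 0]) cylinder(h = 715, r = 44);


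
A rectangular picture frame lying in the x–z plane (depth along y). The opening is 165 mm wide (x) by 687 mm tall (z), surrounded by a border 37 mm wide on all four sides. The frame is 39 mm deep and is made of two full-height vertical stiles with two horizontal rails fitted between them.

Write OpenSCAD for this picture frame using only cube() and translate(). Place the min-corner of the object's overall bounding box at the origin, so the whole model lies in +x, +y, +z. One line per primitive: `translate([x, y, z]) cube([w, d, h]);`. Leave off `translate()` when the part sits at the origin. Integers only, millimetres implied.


cube([37, 39, 761]);
translate([202, 0, 0]) cube([37, 39, 761]);
translate([37, 0, 0]) cube([165, 39, 37]);
translate([37, 0, 724]) cube([165, 39, 37]);


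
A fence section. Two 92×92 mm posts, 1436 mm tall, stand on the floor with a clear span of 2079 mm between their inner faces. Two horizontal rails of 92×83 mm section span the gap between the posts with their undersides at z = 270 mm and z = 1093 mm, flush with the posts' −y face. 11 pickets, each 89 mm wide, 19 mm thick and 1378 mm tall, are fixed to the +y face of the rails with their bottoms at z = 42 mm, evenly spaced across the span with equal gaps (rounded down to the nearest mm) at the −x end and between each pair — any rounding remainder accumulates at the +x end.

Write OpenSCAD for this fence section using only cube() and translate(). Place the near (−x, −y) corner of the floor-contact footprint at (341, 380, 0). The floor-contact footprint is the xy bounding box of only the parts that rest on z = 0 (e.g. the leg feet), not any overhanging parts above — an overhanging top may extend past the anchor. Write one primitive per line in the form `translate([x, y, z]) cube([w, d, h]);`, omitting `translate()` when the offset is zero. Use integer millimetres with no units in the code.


translate([341, 380, 0]) cube([92, 92, 1436]);
translate([2512, 380, 0]) cube([92, 92, 1436]);
translate([433, 380, 270]) cube([2079, 92, 83]);
translate([433, 380, 1093]) cube([2079, 92, 83]);
translate([524, 472, 42]) cube([89, 19, 1378]);
translate([704, 472, 42]) cube([89, 19, 1378]);
translate([884, 472, 42]) cube([89, 19, 1378]);
translate([1064, 472, 42]) cube([89, 19, 1378]);
translate([1244, 472, 42]) cube([89, 19, 1378]);
translate([1424, 472, 42]) cube([89, 19, 1378]);
translate([1604, 472, 42]) cube([89, 19, 1378]);
translate([1784, 472, 42]) cube([89, 19, 1378]);
translate([1964, 472, 42]) cube([89, 19, 1378]);
translate([2144, 472, 42]) cube([89, 19, 1378]);
translate([2324, 472, 42]) cube([89, 19, 1378]);


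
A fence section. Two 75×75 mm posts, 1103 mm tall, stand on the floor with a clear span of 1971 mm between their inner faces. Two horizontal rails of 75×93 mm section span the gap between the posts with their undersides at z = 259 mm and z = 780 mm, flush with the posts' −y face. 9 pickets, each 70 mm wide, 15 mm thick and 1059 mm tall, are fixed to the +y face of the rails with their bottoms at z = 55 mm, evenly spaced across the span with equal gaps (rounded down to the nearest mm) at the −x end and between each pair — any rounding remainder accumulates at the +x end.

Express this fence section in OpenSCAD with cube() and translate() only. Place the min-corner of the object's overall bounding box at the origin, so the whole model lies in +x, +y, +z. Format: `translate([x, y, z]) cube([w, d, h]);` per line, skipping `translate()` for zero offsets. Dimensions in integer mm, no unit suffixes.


cube([75, 75, 1103]);
translate([2046, 0, 0]) cube([75, 75, 1103]);
translate([75, 0, 259]) cube([1971, 75, 93]);
translate([75, 0, 780]) cube([1971, 75, 93]);
translate([209, 75, 55]) cube([70, 15, 1059]);
translate([413, 75, 55]) cube([70, 15, 1059]);
translate([617, 75, 55]) cube([70, 15, 1059]);
translate([821, 75, 55]) cube([70, 15, 1059]);
translate([1025, 75, 55]) cube([70, 15, 1059]);
translate([1229, 75, 55]) cube([70, 15, 1059]);
translate([1433, 75, 55]) cube([70, 15, 1059]);
translate([1637, 75, 55]) cube([70, 15, 1059]);
translate([1841, 75, 55]) cube([70, 15, 1059]);


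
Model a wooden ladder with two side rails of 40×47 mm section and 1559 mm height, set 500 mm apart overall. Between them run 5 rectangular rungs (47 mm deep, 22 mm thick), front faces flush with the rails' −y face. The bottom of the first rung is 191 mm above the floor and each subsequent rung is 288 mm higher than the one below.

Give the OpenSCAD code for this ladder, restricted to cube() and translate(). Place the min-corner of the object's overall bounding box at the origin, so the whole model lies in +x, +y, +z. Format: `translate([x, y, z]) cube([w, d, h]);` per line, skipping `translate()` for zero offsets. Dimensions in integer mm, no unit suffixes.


// rung span = 500 - 2*40 = 420
// rung[k] z = 191 + k*288
cube([40, 47, 1559]);
translate([460, 0, 0]) cube([40, 47, 1559]);
translate([40, 0, 191]) cube([420, 47, 22]);
translate([40, 0, 479]) cube([420, 47, 22]);
translate([40, 0, 767]) cube([420, 47, 22]);
translate([40, 0, 1055]) cube([420, 47, 22]);
translate([40, 0, 1343]) cube([420, 47, 22]);


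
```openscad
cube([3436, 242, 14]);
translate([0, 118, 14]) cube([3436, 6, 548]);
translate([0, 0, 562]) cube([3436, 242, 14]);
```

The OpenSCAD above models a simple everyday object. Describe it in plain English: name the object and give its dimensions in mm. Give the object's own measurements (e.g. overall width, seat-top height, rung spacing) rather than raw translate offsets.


An I-beam lying along x, 3436 mm long. Overall section height 576 mm. Two flanges 242 mm wide (y) and 14 mm thick, one on the floor and one at the top; a web 6 mm thick runs between them, centred on the flange width.


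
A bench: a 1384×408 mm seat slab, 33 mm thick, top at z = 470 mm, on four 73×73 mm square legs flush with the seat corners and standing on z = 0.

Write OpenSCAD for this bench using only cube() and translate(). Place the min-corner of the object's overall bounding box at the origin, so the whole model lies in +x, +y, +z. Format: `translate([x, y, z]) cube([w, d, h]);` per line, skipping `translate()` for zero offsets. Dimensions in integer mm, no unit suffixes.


translate([0, 0, 437]) cube([1384, 408, 33]);
cube([73, 73, 437]);
translate([0, 335, 0]) cube([73, 73, 437]);
translate([1311, 0, 0]) cube([73, 73, 437]);
translate([1311, 335, 0]) cube([73, 73, 437]);


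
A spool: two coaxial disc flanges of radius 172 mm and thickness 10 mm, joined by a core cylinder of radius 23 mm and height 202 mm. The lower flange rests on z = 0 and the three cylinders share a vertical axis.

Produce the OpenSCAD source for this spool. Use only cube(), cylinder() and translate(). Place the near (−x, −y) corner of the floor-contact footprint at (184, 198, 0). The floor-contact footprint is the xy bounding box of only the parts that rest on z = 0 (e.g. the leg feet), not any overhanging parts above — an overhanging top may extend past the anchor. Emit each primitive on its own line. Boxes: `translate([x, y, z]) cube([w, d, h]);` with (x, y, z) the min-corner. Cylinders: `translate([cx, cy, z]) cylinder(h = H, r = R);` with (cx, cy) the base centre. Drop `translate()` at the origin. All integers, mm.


translate([356, 370, 0]) cylinder(h = 10, r = 172);
translate([356, 370, 10]) cylinder(h = 202, r = 23);
translate([356, 370, 212]) cylinder(h = 10, r = 172);


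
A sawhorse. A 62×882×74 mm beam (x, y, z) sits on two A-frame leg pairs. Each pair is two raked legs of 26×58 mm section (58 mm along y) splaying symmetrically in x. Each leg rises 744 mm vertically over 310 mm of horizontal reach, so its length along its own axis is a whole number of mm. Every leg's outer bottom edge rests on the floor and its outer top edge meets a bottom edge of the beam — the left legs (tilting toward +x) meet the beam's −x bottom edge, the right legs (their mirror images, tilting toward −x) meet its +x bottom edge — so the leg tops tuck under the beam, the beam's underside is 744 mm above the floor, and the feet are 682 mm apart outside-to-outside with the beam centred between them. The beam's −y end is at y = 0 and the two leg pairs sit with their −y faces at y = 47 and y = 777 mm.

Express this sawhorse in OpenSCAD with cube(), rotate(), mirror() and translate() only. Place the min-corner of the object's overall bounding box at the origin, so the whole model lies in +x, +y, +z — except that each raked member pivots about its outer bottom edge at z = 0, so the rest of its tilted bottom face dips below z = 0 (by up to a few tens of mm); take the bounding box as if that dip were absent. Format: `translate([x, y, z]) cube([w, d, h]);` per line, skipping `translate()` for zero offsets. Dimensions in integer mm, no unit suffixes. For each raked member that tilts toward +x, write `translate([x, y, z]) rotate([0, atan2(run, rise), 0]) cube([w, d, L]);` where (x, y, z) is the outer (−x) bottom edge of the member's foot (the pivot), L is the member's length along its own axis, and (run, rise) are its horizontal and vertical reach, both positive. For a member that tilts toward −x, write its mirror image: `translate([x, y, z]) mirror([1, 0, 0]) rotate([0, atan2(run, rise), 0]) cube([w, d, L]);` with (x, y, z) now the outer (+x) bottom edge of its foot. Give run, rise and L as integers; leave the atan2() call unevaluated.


translate([310, 0, 744]) cube([62, 882, 74]);
translate([0, 47, 0]) rotate([0, atan2(310, 744), 0]) cube([26, 58, 806]);
translate([682, 47, 0]) mirror([1, 0, 0]) rotate([0, atan2(310, 744), 0]) cube([26, 58, 806]);
translate([0, 777, 0]) rotate([0, atan2(310, 744), 0]) cube([26, 58, 806]);
translate([682, 777, 0]) mirror([1, 0, 0]) rotate([0, atan2(310, 744), 0]) cube([26, 58, 806]);


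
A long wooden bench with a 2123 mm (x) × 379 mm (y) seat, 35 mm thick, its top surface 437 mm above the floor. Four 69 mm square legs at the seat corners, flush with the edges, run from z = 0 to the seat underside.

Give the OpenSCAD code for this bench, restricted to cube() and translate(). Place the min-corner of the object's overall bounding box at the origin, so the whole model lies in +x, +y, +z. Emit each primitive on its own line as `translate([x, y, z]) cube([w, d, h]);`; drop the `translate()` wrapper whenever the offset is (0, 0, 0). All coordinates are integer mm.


// leg_h = 437 − 35 = 402
translate([0, 0, 402]) cube([2123, 379, 35]);
cube([69, 69, 402]);
translate([0, 310, 0]) cube([69, 69, 402]);
translate([2054, 0, 0]) cube([69, 69, 402]);
translate([2054, 310, 0]) cube([69, 69, 402]);


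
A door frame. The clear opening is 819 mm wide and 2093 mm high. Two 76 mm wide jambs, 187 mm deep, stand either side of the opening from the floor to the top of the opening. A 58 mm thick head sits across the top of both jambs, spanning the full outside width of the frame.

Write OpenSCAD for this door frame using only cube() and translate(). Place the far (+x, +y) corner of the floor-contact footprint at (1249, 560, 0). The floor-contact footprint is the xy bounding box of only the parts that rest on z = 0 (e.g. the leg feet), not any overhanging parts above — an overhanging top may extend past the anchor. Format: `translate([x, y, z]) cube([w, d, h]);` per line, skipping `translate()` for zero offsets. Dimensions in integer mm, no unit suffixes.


translate([278, 373, 0]) cube([76, 187, 2093]);
translate([1173, 373, 0]) cube([76, 187, 2093]);
translate([278, 373, 2093]) cube([971, 187, 58]);


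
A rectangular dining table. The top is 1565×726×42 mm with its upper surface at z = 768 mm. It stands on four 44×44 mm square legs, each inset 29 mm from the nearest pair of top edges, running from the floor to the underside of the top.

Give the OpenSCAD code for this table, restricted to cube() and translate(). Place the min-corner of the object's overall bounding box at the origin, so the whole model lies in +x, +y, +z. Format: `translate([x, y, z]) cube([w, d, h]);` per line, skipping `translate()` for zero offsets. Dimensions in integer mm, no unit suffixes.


// leg_h = 768 - 42 = 726
translate([0, 0, 726]) cube([1565, 726, 42]);
translate([29, 29, 0]) cube([44, 44, 726]);
translate([1492, 29, 0]) cube([44, 44, 726]);
translate([29, 653, 0]) cube([44, 44, 726]);
translate([1492, 653, 0]) cube([44, 44, 726]);


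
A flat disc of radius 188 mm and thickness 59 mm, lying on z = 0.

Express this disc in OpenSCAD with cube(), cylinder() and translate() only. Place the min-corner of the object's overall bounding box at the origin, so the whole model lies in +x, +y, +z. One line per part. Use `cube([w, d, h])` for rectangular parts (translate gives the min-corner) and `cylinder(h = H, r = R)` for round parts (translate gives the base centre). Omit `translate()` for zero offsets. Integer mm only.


translate([188, 188, 0]) cylinder(h = 59, r = 188);


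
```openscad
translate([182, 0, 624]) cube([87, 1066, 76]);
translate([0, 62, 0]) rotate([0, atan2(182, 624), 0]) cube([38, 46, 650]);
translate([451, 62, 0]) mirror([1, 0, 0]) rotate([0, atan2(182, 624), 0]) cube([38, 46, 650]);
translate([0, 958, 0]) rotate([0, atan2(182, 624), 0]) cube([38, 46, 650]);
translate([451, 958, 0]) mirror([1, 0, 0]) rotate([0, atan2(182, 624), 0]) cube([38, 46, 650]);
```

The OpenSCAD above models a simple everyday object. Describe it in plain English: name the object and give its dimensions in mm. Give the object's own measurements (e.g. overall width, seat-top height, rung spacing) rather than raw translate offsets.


A sawhorse. A 87×1066×76 mm beam (x, y, z) sits on two A-frame leg pairs. Each pair is two raked legs of 38×46 mm section (46 mm along y) splaying symmetrically in x. Each leg rises 624 mm vertically over 182 mm of horizontal reach and is 650 mm long along its own axis. Every leg's outer bottom edge rests on the floor and its outer top edge meets a bottom edge of the beam — the left legs (tilting toward +x) meet the beam's −x bottom edge, the right legs (their mirror images, tilting toward −x) meet its +x bottom edge — so the leg tops tuck under the beam, the beam's underside is 624 mm above the floor, and the feet are 451 mm apart outside-to-outside with the beam centred between them. The two leg pairs are set in 62 mm from either end of the beam.


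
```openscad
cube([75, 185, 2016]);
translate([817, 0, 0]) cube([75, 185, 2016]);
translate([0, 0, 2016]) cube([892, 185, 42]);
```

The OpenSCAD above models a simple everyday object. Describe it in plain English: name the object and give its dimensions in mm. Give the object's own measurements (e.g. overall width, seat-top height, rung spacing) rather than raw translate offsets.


A door frame. The clear opening is 742 mm wide and 2016 mm high. Two 75 mm wide jambs, 185 mm deep, stand either side of the opening from the floor to the top of the opening. A 42 mm thick head sits across the top of both jambs, spanning the full outside width of the frame.


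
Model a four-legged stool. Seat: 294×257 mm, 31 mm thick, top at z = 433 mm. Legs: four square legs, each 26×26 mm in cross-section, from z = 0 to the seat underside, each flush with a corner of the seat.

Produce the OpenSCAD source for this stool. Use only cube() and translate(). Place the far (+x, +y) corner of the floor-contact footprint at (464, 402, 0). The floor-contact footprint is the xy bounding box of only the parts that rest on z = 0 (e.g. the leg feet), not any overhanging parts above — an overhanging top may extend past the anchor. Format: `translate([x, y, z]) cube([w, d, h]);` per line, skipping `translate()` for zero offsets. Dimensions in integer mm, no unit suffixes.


// leg_h = 433 - 31 = 402
translate([170, 145, 402]) cube([294, 257, 31]);
translate([170, 145, 0]) cube([26, 26, 402]);
translate([438, 145, 0]) cube([26, 26, 402]);
translate([170, 376, 0]) cube([26, 26, 402]);
translate([438, 376, 0]) cube([26, 26, 402]);
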